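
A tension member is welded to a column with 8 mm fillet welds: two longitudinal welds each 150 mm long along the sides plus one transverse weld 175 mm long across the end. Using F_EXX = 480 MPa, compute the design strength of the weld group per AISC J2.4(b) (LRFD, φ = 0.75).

φR_n ≈ 632 kN

t_e = 0.707 × 8 = 5.656 mm.
R_nwl = 0.6 × 480 × 5.656 × 300 × 10⁻³ = 488.7 kN (longitudinal, 2 welds).
R_nwt = 0.6 × 480 × 5.656 × 175 × 10⁻³ = 285.1 kN (transverse, base value).
(i) R_nwl + R_nwt = 773.7 kN; (ii) 0.85 R_nwl + 1.5 R_nwt = 843 kN.
R_n = max = 843 kN [governs: (ii)]; φR_n = 632.2 kN.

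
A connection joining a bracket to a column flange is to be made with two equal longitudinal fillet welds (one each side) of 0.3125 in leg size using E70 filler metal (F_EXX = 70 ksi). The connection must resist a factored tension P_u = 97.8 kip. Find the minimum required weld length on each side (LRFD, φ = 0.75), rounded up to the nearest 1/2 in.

Throat t_e = 0.707 × 0.3125 = 0.2209 in.
φr_n = 0.75 × 0.6 × 70 × 0.2209 = 6.96 kip/in.
L_req = P_u / φr_n = 97.8 / 6.96 = 14.05 in total.
Per side: 14.05 / 2 = 7.026 in.
Round up → use L = 7.5 in on each side.

L = 7.5 in on each side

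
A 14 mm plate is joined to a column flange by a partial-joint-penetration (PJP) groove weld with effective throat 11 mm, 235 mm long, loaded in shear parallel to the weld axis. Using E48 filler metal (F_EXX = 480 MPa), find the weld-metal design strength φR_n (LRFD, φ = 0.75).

φR_n ≈ 558 kN

Effective throat (given) t_e = 11 mm.
A_we = 11 × 235 = 2585 mm².
F_nw = 0.6 F_EXX = 288 MPa.
φR_n = 0.75 × 288 × 2585 × 10⁻³ = 558.4 kN.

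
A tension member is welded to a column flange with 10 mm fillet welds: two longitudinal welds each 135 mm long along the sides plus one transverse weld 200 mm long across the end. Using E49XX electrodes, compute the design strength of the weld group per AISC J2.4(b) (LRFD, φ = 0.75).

E49XX → F_EXX = 490 MPa.
t_e = 0.707 × 10 = 7.07 mm.
R_nwl = 0.6 × 490 × 7.07 × 270 × 10⁻³ = 561.2 kN (longitudinal, 2 welds).
R_nwt = 0.6 × 490 × 7.07 × 200 × 10⁻³ = 415.7 kN (transverse, base value).
(i) R_nwl + R_nwt = 976.9 kN; (ii) 0.85 R_nwl + 1.5 R_nwt = 1101 kN.
R_n = max = 1101 kN [governs: (ii)]; φR_n = 825.5 kN.

φR_n ≈ 825 kN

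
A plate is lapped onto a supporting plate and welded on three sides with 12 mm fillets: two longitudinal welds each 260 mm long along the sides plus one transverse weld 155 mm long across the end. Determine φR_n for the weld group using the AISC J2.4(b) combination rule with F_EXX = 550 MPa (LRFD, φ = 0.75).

t_e = 0.707 × 12 = 8.484 mm.
R_nwl = 0.6 × 550 × 8.484 × 520 × 10⁻³ = 1456 kN (longitudinal, 2 welds).
R_nwt = 0.6 × 550 × 8.484 × 155 × 10⁻³ = 434 kN (transverse, base value).
(i) R_nwl + R_nwt = 1890 kN; (ii) 0.85 R_nwl + 1.5 R_nwt = 1888 kN.
R_n = max = 1890 kN [governs: (i)]; φR_n = 1417 kN.

φR_n ≈ 1420 kN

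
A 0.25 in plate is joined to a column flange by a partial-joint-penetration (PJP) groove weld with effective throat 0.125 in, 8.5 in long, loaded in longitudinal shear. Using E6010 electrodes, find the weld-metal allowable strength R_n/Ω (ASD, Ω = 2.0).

E60XX → F_EXX = 60 ksi.
Effective throat (given) t_e = 0.125 in.
A_we = 0.125 × 8.5 = 1.062 in².
F_nw = 0.6 F_EXX = 36 ksi.
R_n/Ω = (36 × 1.062) / 2.0 = 19.12 kip.

R_n/Ω ≈ 19.1 kip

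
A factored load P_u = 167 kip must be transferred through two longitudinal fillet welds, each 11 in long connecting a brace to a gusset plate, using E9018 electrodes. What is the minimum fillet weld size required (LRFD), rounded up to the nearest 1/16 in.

w = 5/16 in

E90XX → F_EXX = 90 ksi.
Total weld length L = 22 in.
Required throat t_e = P_u / (φ × 0.6 F_EXX × L) = 167 / (0.75 × 0.6 × 90 × 22) = 0.1874 in.
Required leg w = t_e / 0.707 = 0.2651 in → use 5/16 in.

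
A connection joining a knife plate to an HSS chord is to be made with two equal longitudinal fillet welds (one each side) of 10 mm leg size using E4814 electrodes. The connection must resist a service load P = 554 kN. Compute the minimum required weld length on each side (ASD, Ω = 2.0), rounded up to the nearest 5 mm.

E48XX → F_EXX = 480 MPa.
Throat t_e = 0.707 × 10 = 7.07 mm.
r_n/Ω = (0.6 × 480 × 7.07) / 2.0 = 1018 N/mm = 1.018 kN/mm.
L_req = P / (r_n/Ω) = 554 / 1.018 = 544.2 mm total.
Per side: 544.2 / 2 = 272.1 mm.
Round up → use L = 275 mm on each side.

L = 275 mm on each side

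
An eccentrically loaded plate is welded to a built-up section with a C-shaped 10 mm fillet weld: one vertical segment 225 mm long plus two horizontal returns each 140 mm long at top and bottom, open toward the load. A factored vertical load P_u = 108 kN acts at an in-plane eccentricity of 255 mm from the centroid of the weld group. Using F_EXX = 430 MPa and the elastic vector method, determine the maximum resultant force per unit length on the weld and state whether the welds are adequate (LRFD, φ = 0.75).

f_max ≈ 906 N/mm; adequate

Total weld length L_w = 505 mm. Treat welds as unit-width lines.
Centroid: x̄ = 2×140×70 / 505 = 38.81 mm from the vertical weld.
Polar moment about centroid: J = I_x + I_y = [225³/12 + 2×140×112.5²] + [225×38.81² + 2(140³/12 + 140×31.19²)] = 5562000 mm³.
Direct shear f_v = P/L_w = 108×10³ / 505 = 213.9 N/mm (vertical).
Torsion M = P·e = 108×10³ × 255 = 27540000 N·mm.
Critical point at (x, y) = (101.2, 112.5) from centroid. f_tx = M·y/J = 557.1 N/mm; f_ty = M·x/J = 501.1 N/mm.
Resultant f_max = √[f_tx² + (f_v + f_ty)²] = √[557.1² + (213.9 + 501.1)²] = 906.3 N/mm.
Capacity per unit length: φr_n = 0.75 × 0.6 × 430 × (0.707 × 10) = 1368 N/mm.
906.3 ≤ 1368 → adequate.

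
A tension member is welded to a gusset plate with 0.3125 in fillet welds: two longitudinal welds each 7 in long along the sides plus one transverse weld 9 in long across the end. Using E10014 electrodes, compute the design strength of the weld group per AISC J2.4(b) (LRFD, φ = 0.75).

E100XX → F_EXX = 100 ksi.
t_e = 0.707 × 0.3125 = 0.2209 in.
R_nwl = 0.6 × 100 × 0.2209 × 14 = 185.6 kips (longitudinal, 2 welds).
R_nwt = 0.6 × 100 × 0.2209 × 9 = 119.3 kips (transverse, base value).
(i) R_nwl + R_nwt = 304.9 kips; (ii) 0.85 R_nwl + 1.5 R_nwt = 336.7 kips.
R_n = max = 336.7 kips [governs: (ii)]; φR_n = 252.5 kips.

φR_n ≈ 253 kips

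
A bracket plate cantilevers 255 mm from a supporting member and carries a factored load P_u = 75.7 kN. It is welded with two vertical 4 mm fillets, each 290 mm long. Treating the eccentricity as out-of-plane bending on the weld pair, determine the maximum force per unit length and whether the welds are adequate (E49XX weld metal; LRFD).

f_max ≈ 701 N/mm; NOT adequate

E49XX → F_EXX = 490 MPa.
L_w = 2 × 290 = 580 mm; section modulus (unit throat) S = 2 × L²/6 = 28030 mm².
Direct shear f_v = P/L_w = 75.7×10³/580 = 130.5 N/mm.
Moment M = P × e = 75.7×10³ × 255 = 19304000 N·mm; bending f_b = M/S = 688.6 N/mm.
f_max = √(f_v² + f_b²) = √(130.5² + 688.6²) = 700.9 N/mm.
φr_n = 0.75 × 0.6 × 490 × (0.707 × 4) = 623.6 N/mm → NOT adequate.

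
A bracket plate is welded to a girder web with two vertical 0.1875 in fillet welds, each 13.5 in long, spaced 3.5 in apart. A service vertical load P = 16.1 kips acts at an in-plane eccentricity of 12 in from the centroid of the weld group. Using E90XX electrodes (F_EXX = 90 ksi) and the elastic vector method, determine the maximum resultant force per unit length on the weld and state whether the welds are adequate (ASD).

f_max ≈ 2.94 kip/in; adequate

Total weld length L_w = 27 in. Treat welds as unit-width lines.
Polar moment about centroid: J = 2[d³/12 + d(b/2)²] = 2[13.5³/12 + 13.5×1.75²] = 492.8 in³.
Direct shear f_v = P/L_w = 16.1 / 27 = 0.5963 kip/in (vertical).
Torsion M = P·e = 16.1 × 12 = 193.2 kip·in.
Critical point at (x, y) = (1.75, 6.75) from centroid. f_tx = M·y/J = 2.647 kip/in; f_ty = M·x/J = 0.6861 kip/in.
Resultant f_max = √[f_tx² + (f_v + f_ty)²] = √[2.647² + (0.5963 + 0.6861)²] = 2.941 kip/in.
Capacity per unit length: r_n/Ω = (1/2.0) × 0.6 × 90 × (0.707 × 0.1875) = 3.579 kip/in.
2.941 ≤ 3.579 → adequate.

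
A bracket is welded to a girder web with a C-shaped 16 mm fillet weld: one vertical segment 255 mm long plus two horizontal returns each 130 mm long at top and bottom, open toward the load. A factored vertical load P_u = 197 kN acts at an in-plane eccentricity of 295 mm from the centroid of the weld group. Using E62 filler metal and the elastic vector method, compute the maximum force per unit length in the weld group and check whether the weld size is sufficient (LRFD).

E62XX → F_EXX = 620 MPa.
Total weld length L_w = 515 mm. Treat welds as unit-width lines.
Centroid: x̄ = 2×130×65 / 515 = 32.82 mm from the vertical weld.
Polar moment about centroid: J = I_x + I_y = [255³/12 + 2×130×127.5²] + [255×32.82² + 2(130³/12 + 130×32.18²)] = 6518000 mm³.
Direct shear f_v = P/L_w = 197×10³ / 515 = 382.5 N/mm (vertical).
Torsion M = P·e = 197×10³ × 295 = 58115000 N·mm.
Critical point at (x, y) = (97.18, 127.5) from centroid. f_tx = M·y/J = 1137 N/mm; f_ty = M·x/J = 866.4 N/mm.
Resultant f_max = √[f_tx² + (f_v + f_ty)²] = √[1137² + (382.5 + 866.4)²] = 1689 N/mm.
Capacity per unit length: φr_n = 0.75 × 0.6 × 620 × (0.707 × 16) = 3156 N/mm.
1689 ≤ 3156 → adequate.

f_max ≈ 1690 N/mm; adequate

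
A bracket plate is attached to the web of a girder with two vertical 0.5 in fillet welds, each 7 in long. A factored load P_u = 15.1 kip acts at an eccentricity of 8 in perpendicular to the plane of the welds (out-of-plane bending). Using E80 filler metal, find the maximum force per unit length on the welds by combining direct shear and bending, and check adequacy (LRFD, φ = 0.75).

E80XX → F_EXX = 80 ksi.
L_w = 2 × 7 = 14 in; section modulus (unit throat) S = 2 × L²/6 = 16.33 in².
Direct shear f_v = P/L_w = 15.1/14 = 1.079 kip/in.
Moment M = P × e = 15.1 × 8 = 120.8 kip·in; bending f_b = M/S = 7.396 kip/in.
f_max = √(f_v² + f_b²) = √(1.079² + 7.396²) = 7.474 kip/in.
φr_n = 0.75 × 0.6 × 80 × (0.707 × 0.5) = 12.73 kip/in → adequate.

f_max ≈ 7.47 kip/in; adequate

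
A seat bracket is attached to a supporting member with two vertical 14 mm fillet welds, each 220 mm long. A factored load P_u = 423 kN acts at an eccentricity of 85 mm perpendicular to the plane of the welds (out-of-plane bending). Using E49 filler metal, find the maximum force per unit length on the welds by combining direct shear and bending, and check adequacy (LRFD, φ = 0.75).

f_max ≈ 2430 N/mm; NOT adequate

E49XX → F_EXX = 490 MPa.
L_w = 2 × 220 = 440 mm; section modulus (unit throat) S = 2 × L²/6 = 16130 mm².
Direct shear f_v = P/L_w = 423×10³/440 = 961.4 N/mm.
Moment M = P × e = 423×10³ × 85 = 35955000 N·mm; bending f_b = M/S = 2229 N/mm.
f_max = √(f_v² + f_b²) = √(961.4² + 2229²) = 2427 N/mm.
φr_n = 0.75 × 0.6 × 490 × (0.707 × 14) = 2183 N/mm → NOT adequate.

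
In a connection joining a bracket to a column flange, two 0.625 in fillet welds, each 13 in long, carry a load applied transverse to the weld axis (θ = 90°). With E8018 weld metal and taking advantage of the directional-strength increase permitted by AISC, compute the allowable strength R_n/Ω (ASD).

E80XX → F_EXX = 80 ksi.
t_e = 0.707 × 0.625 = 0.4419 in; A_we = 0.4419 × 26 = 11.49 in².
Directional factor: 1.0 + 0.5 sin^1.5(90°) = 1.5.
F_nw = 0.6 × 80 × 1.5 = 72 ksi.
R_n/Ω = (72 × 11.49) / 2.0 = 413.6 kip.

R_n/Ω ≈ 414 kip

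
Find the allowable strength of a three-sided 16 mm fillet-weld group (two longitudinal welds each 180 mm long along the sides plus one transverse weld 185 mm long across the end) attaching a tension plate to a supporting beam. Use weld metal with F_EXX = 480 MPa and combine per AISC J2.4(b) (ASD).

R_n/Ω ≈ 950 kN

t_e = 0.707 × 16 = 11.31 mm.
R_nwl = 0.6 × 480 × 11.31 × 360 × 10⁻³ = 1173 kN (longitudinal, 2 welds).
R_nwt = 0.6 × 480 × 11.31 × 185 × 10⁻³ = 602.7 kN (transverse, base value).
(i) R_nwl + R_nwt = 1776 kN; (ii) 0.85 R_nwl + 1.5 R_nwt = 1901 kN.
R_n = max = 1901 kN [governs: (ii)]; R_n/Ω = 950.5 kN.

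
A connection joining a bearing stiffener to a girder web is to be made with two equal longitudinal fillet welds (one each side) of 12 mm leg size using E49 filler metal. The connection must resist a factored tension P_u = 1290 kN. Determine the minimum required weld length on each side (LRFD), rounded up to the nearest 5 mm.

L = 345 mm on each side

E49XX → F_EXX = 490 MPa.
Throat t_e = 0.707 × 12 = 8.484 mm.
φr_n = 0.75 × 0.6 × 490 × 8.484 × 10⁻³ = 1.871 kN/mm.
L_req = P_u / φr_n = 1290 / 1.871 = 689.6 mm total.
Per side: 689.6 / 2 = 344.8 mm.
Round up → use L = 345 mm on each side.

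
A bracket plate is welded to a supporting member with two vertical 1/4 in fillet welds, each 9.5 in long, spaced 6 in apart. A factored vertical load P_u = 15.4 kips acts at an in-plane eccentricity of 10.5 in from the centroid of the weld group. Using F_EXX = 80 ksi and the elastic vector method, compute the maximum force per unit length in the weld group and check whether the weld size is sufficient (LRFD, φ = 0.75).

Total weld length L_w = 19 in. Treat welds as unit-width lines.
Polar moment about centroid: J = 2[d³/12 + d(b/2)²] = 2[9.5³/12 + 9.5×3²] = 313.9 in³.
Direct shear f_v = P/L_w = 15.4 / 19 = 0.8105 kip/in (vertical).
Torsion M = P·e = 15.4 × 10.5 = 161.7 kip·in.
Critical point at (x, y) = (3, 4.75) from centroid. f_tx = M·y/J = 2.447 kip/in; f_ty = M·x/J = 1.545 kip/in.
Resultant f_max = √[f_tx² + (f_v + f_ty)²] = √[2.447² + (0.8105 + 1.545)²] = 3.397 kip/in.
Capacity per unit length: φr_n = 0.75 × 0.6 × 80 × (0.707 × 0.25) = 6.363 kip/in.
3.397 ≤ 6.363 → adequate.

f_max ≈ 3.4 kip/in; adequate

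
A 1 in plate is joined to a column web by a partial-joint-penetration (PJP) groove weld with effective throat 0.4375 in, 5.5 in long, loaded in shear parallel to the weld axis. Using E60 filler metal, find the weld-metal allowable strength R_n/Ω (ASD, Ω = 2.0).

R_n/Ω ≈ 43.3 kip

E60XX → F_EXX = 60 ksi.
Effective throat (given) t_e = 0.4375 in.
A_we = 0.4375 × 5.5 = 2.406 in².
F_nw = 0.6 F_EXX = 36 ksi.
R_n/Ω = (36 × 2.406) / 2.0 = 43.31 kip.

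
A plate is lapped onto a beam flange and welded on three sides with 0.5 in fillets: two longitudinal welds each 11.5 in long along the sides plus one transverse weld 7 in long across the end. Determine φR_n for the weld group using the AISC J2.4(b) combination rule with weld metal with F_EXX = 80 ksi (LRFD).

φR_n ≈ 382 kip

t_e = 0.707 × 0.5 = 0.3535 in.
R_nwl = 0.6 × 80 × 0.3535 × 23 = 390.3 kip (longitudinal, 2 welds).
R_nwt = 0.6 × 80 × 0.3535 × 7 = 118.8 kip (transverse, base value).
(i) R_nwl + R_nwt = 509 kip; (ii) 0.85 R_nwl + 1.5 R_nwt = 509.9 kip.
R_n = max = 509.9 kip [governs: (ii)]; φR_n = 382.4 kip.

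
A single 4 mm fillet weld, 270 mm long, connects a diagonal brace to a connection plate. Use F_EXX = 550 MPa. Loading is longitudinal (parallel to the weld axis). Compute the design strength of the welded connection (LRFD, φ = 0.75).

Effective throat t_e = 0.707 × 4 = 2.828 mm.
Total length L = 270 mm; A_we = 2.828 × 270 = 763.6 mm².
F_nw = 0.6 F_EXX = 0.6 × 550 = 330 MPa.
φR_n = 0.75 × 330 × 763.6 × 10⁻³ = 189 kN.

φR_n ≈ 189 kN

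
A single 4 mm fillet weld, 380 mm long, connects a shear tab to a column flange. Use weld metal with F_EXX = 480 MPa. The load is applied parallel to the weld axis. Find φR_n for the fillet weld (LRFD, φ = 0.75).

Effective throat t_e = 0.707 × 4 = 2.828 mm.
Total length L = 380 mm; A_we = 2.828 × 380 = 1075 mm².
F_nw = 0.6 F_EXX = 0.6 × 480 = 288 MPa.
φR_n = 0.75 × 288 × 1075 × 10⁻³ = 232.1 kN.

φR_n ≈ 232 kN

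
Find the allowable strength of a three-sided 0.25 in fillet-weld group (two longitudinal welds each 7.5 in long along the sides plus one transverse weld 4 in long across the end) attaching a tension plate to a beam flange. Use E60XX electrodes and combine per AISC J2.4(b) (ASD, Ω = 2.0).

R_n/Ω ≈ 60.4 kips

E60XX → F_EXX = 60 ksi.
t_e = 0.707 × 0.25 = 0.1767 in.
R_nwl = 0.6 × 60 × 0.1767 × 15 = 95.44 kips (longitudinal, 2 welds).
R_nwt = 0.6 × 60 × 0.1767 × 4 = 25.45 kips (transverse, base value).
(i) R_nwl + R_nwt = 120.9 kips; (ii) 0.85 R_nwl + 1.5 R_nwt = 119.3 kips.
R_n = max = 120.9 kips [governs: (i)]; R_n/Ω = 60.45 kips.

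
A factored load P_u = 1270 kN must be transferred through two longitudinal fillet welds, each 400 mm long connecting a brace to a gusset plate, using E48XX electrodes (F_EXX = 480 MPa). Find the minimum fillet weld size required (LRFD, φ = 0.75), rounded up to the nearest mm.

Total weld length L = 800 mm.
Required throat t_e = P_u / (φ × 0.6 F_EXX × L) = 1270 / (0.75 × 0.6 × 480 × 800 × 10⁻³) = 7.35 mm.
Required leg w = t_e / 0.707 = 10.4 mm → use 11 mm.

w = 11 mm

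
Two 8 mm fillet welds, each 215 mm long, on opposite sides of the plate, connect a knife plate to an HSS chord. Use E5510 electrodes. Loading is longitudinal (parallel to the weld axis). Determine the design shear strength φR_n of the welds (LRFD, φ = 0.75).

E55XX → F_EXX = 550 MPa.
Effective throat t_e = 0.707 × 8 = 5.656 mm.
Total length L = 430 mm; A_we = 5.656 × 430 = 2432 mm².
F_nw = 0.6 F_EXX = 0.6 × 550 = 330 MPa.
φR_n = 0.75 × 330 × 2432 × 10⁻³ = 601.9 kN.

φR_n ≈ 602 kN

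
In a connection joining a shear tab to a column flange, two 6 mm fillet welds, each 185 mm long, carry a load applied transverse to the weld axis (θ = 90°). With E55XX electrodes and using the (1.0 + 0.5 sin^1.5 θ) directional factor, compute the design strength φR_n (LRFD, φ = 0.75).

E55XX → F_EXX = 550 MPa.
t_e = 0.707 × 6 = 4.242 mm; A_we = 4.242 × 370 = 1570 mm².
Directional factor: 1.0 + 0.5 sin^1.5(90°) = 1.5.
F_nw = 0.6 × 550 × 1.5 = 495 MPa.
φR_n = 0.75 × 495 × 1570 × 10⁻³ = 582.7 kN.

φR_n ≈ 583 kN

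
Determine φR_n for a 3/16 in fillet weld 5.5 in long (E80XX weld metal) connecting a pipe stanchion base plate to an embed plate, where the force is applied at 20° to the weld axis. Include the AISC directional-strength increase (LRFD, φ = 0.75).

φR_n ≈ 28.9 kip

E80XX → F_EXX = 80 ksi.
t_e = 0.707 × 0.1875 = 0.1326 in; A_we = 0.1326 × 5.5 = 0.7291 in².
Directional factor: 1.0 + 0.5 sin^1.5(20°) = 1.1.
F_nw = 0.6 × 80 × 1.1 = 52.8 ksi.
φR_n = 0.75 × 52.8 × 0.7291 = 28.87 kip.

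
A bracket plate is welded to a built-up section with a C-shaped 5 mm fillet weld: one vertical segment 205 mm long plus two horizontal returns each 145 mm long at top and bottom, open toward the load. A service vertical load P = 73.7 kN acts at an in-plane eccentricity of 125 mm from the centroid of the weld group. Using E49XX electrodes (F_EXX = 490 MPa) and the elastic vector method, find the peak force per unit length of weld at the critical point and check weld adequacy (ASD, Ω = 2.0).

Total weld length L_w = 495 mm. Treat welds as unit-width lines.
Centroid: x̄ = 2×145×72.5 / 495 = 42.47 mm from the vertical weld.
Polar moment about centroid: J = I_x + I_y = [205³/12 + 2×145×102.5²] + [205×42.47² + 2(145³/12 + 145×30.03²)] = 4904000 mm³.
Direct shear f_v = P/L_w = 73.7×10³ / 495 = 148.9 N/mm (vertical).
Torsion M = P·e = 73.7×10³ × 125 = 9212500 N·mm.
Critical point at (x, y) = (102.5, 102.5) from centroid. f_tx = M·y/J = 192.5 N/mm; f_ty = M·x/J = 192.6 N/mm.
Resultant f_max = √[f_tx² + (f_v + f_ty)²] = √[192.5² + (148.9 + 192.6)²] = 392 N/mm.
Capacity per unit length: r_n/Ω = (1/2.0) × 0.6 × 490 × (0.707 × 5) = 519.6 N/mm.
392 ≤ 519.6 → adequate.

f_max ≈ 392 N/mm; adequate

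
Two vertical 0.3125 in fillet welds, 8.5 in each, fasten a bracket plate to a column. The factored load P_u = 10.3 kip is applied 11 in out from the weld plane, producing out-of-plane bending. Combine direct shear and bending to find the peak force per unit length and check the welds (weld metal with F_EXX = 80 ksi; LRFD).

f_max ≈ 4.74 kip/in; adequate

L_w = 2 × 8.5 = 17 in; section modulus (unit throat) S = 2 × L²/6 = 24.08 in².
Direct shear f_v = P/L_w = 10.3/17 = 0.6059 kip/in.
Moment M = P × e = 10.3 × 11 = 113.3 kip·in; bending f_b = M/S = 4.704 kip/in.
f_max = √(f_v² + f_b²) = √(0.6059² + 4.704²) = 4.743 kip/in.
φr_n = 0.75 × 0.6 × 80 × (0.707 × 0.3125) = 7.954 kip/in → adequate.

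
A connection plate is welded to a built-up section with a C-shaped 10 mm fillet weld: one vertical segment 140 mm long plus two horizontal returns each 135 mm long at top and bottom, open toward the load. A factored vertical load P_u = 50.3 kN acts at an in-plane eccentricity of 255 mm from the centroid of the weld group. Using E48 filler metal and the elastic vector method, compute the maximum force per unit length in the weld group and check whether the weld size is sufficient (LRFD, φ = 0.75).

f_max ≈ 717 N/mm; adequate

E48XX → F_EXX = 480 MPa.
Total weld length L_w = 410 mm. Treat welds as unit-width lines.
Centroid: x̄ = 2×135×67.5 / 410 = 44.45 mm from the vertical weld.
Polar moment about centroid: J = I_x + I_y = [140³/12 + 2×135×70²] + [140×44.45² + 2(135³/12 + 135×23.05²)] = 2382000 mm³.
Direct shear f_v = P/L_w = 50.3×10³ / 410 = 122.7 N/mm (vertical).
Torsion M = P·e = 50.3×10³ × 255 = 12826000 N·mm.
Critical point at (x, y) = (90.55, 70) from centroid. f_tx = M·y/J = 377 N/mm; f_ty = M·x/J = 487.6 N/mm.
Resultant f_max = √[f_tx² + (f_v + f_ty)²] = √[377² + (122.7 + 487.6)²] = 717.3 N/mm.
Capacity per unit length: φr_n = 0.75 × 0.6 × 480 × (0.707 × 10) = 1527 N/mm.
717.3 ≤ 1527 → adequate.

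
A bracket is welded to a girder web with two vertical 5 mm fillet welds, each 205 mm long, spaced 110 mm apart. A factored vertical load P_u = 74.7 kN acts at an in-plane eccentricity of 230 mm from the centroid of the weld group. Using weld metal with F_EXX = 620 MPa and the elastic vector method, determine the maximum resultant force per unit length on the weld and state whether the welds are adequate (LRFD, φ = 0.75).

f_max ≈ 848 N/mm; adequate

Total weld length L_w = 410 mm. Treat welds as unit-width lines.
Polar moment about centroid: J = 2[d³/12 + d(b/2)²] = 2[205³/12 + 205×55²] = 2676000 mm³.
Direct shear f_v = P/L_w = 74.7×10³ / 410 = 182.2 N/mm (vertical).
Torsion M = P·e = 74.7×10³ × 230 = 17181000 N·mm.
Critical point at (x, y) = (55, 102.5) from centroid. f_tx = M·y/J = 658.1 N/mm; f_ty = M·x/J = 353.1 N/mm.
Resultant f_max = √[f_tx² + (f_v + f_ty)²] = √[658.1² + (182.2 + 353.1)²] = 848.3 N/mm.
Capacity per unit length: φr_n = 0.75 × 0.6 × 620 × (0.707 × 5) = 986.3 N/mm.
848.3 ≤ 986.3 → adequate.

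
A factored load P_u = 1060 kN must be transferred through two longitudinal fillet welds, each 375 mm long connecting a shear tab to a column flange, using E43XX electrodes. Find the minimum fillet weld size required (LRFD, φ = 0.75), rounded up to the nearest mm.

E43XX → F_EXX = 430 MPa.
Total weld length L = 750 mm.
Required throat t_e = P_u / (φ × 0.6 F_EXX × L) = 1060 / (0.75 × 0.6 × 430 × 750 × 10⁻³) = 7.304 mm.
Required leg w = t_e / 0.707 = 10.33 mm → use 11 mm.

w = 11 mm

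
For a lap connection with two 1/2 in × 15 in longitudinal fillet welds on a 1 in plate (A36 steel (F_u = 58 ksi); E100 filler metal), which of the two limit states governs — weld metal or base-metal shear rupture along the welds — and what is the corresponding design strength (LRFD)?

φR_n ≈ 477 kips (weld metal governs)

E100XX → F_EXX = 100 ksi.
t_e = 0.707 × 0.5 = 0.3535 in; L = 30 in.
Weld metal: φR_n = 0.75 × 0.6 × 100 × 0.3535 × 30 = 477.2 kips.
Base metal (shear rupture): φR_n = 0.75 × 0.6 × 58 × 1 × 30 = 783 kips.
Governing: weld metal.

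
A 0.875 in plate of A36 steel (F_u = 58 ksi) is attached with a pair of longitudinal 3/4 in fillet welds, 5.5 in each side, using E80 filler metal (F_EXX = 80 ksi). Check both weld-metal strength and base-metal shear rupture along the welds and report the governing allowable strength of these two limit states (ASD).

t_e = 0.707 × 0.75 = 0.5302 in; L = 11 in.
Weld metal: R_n/Ω = (1/2.0) × 0.6 × 80 × 0.5302 × 11 = 140 kips.
Base metal (shear rupture): R_n/Ω = (1/2.0) × 0.6 × 58 × 0.875 × 11 = 167.5 kips.
Governing: weld metal.

R_n/Ω ≈ 140 kips (weld metal governs)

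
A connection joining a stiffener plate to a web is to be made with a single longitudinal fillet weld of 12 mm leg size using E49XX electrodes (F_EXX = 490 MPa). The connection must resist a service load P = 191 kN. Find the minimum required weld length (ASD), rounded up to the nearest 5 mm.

Throat t_e = 0.707 × 12 = 8.484 mm.
r_n/Ω = (0.6 × 490 × 8.484) / 2.0 = 1247 N/mm = 1.247 kN/mm.
L_req = P / (r_n/Ω) = 191 / 1.247 = 153.1 mm total.
Round up → use L = 155 mm.

L = 155 mm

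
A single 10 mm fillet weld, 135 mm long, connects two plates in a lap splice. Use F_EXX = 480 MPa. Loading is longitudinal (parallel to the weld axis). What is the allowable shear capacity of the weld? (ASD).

R_n/Ω ≈ 137 kN

Effective throat t_e = 0.707 × 10 = 7.07 mm.
Total length L = 135 mm; A_we = 7.07 × 135 = 954.4 mm².
F_nw = 0.6 F_EXX = 0.6 × 480 = 288 MPa.
R_n = 288 × 954.4 × 10⁻³ = 274.9 kN; R_n/Ω = 274.9/2.0 = 137.4 kN.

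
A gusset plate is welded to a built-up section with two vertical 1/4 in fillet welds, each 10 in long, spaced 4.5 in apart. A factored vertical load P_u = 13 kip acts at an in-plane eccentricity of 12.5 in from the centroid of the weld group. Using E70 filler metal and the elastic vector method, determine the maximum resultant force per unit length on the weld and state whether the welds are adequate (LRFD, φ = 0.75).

f_max ≈ 3.64 kip/in; adequate

E70XX → F_EXX = 70 ksi.
Total weld length L_w = 20 in. Treat welds as unit-width lines.
Polar moment about centroid: J = 2[d³/12 + d(b/2)²] = 2[10³/12 + 10×2.25²] = 267.9 in³.
Direct shear f_v = P/L_w = 13 / 20 = 0.65 kip/in (vertical).
Torsion M = P·e = 13 × 12.5 = 162.5 kip·in.
Critical point at (x, y) = (2.25, 5) from centroid. f_tx = M·y/J = 3.033 kip/in; f_ty = M·x/J = 1.365 kip/in.
Resultant f_max = √[f_tx² + (f_v + f_ty)²] = √[3.033² + (0.65 + 1.365)²] = 3.641 kip/in.
Capacity per unit length: φr_n = 0.75 × 0.6 × 70 × (0.707 × 0.25) = 5.568 kip/in.
3.641 ≤ 5.568 → adequate.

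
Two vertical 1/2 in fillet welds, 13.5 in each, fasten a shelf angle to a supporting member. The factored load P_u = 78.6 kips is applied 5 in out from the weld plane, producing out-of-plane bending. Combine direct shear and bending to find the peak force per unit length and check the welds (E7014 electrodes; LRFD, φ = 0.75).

f_max ≈ 7.09 kip/in; adequate

E70XX → F_EXX = 70 ksi.
L_w = 2 × 13.5 = 27 in; section modulus (unit throat) S = 2 × L²/6 = 60.75 in².
Direct shear f_v = P/L_w = 78.6/27 = 2.911 kip/in.
Moment M = P × e = 78.6 × 5 = 393 kip·in; bending f_b = M/S = 6.469 kip/in.
f_max = √(f_v² + f_b²) = √(2.911² + 6.469²) = 7.094 kip/in.
φr_n = 0.75 × 0.6 × 70 × (0.707 × 0.5) = 11.14 kip/in → adequate.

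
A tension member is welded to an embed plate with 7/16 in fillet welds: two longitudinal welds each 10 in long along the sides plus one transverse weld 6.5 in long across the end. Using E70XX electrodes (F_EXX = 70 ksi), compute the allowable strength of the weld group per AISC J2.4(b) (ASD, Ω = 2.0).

t_e = 0.707 × 0.4375 = 0.3093 in.
R_nwl = 0.6 × 70 × 0.3093 × 20 = 259.8 kip (longitudinal, 2 welds).
R_nwt = 0.6 × 70 × 0.3093 × 6.5 = 84.44 kip (transverse, base value).
(i) R_nwl + R_nwt = 344.3 kip; (ii) 0.85 R_nwl + 1.5 R_nwt = 347.5 kip.
R_n = max = 347.5 kip [governs: (ii)]; R_n/Ω = 173.8 kip.

R_n/Ω ≈ 174 kip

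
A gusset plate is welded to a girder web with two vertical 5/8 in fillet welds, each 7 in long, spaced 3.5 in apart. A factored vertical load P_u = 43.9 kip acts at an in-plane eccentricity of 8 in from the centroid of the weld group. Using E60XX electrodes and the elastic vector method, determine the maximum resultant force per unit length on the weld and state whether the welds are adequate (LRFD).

f_max ≈ 15.4 kip/in; NOT adequate

E60XX → F_EXX = 60 ksi.
Total weld length L_w = 14 in. Treat welds as unit-width lines.
Polar moment about centroid: J = 2[d³/12 + d(b/2)²] = 2[7³/12 + 7×1.75²] = 100 in³.
Direct shear f_v = P/L_w = 43.9 / 14 = 3.136 kip/in (vertical).
Torsion M = P·e = 43.9 × 8 = 351.2 kip·in.
Critical point at (x, y) = (1.75, 3.5) from centroid. f_tx = M·y/J = 12.29 kip/in; f_ty = M·x/J = 6.143 kip/in.
Resultant f_max = √[f_tx² + (f_v + f_ty)²] = √[12.29² + (3.136 + 6.143)²] = 15.4 kip/in.
Capacity per unit length: φr_n = 0.75 × 0.6 × 60 × (0.707 × 0.625) = 11.93 kip/in.
15.4 > 11.93 → NOT adequate.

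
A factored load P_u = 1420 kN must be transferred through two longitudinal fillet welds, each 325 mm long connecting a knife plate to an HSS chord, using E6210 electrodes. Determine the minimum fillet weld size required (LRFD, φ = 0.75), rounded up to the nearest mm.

w = 12 mm

E62XX → F_EXX = 620 MPa.
Total weld length L = 650 mm.
Required throat t_e = P_u / (φ × 0.6 F_EXX × L) = 1420 / (0.75 × 0.6 × 620 × 650 × 10⁻³) = 7.83 mm.
Required leg w = t_e / 0.707 = 11.08 mm → use 12 mm.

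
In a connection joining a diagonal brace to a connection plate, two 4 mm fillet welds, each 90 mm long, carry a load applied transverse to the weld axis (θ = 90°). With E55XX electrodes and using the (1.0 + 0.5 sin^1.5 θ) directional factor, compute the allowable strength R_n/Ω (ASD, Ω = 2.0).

E55XX → F_EXX = 550 MPa.
t_e = 0.707 × 4 = 2.828 mm; A_we = 2.828 × 180 = 509 mm².
Directional factor: 1.0 + 0.5 sin^1.5(90°) = 1.5.
F_nw = 0.6 × 550 × 1.5 = 495 MPa.
R_n/Ω = (495 × 509) / 2.0 × 10⁻³ = 126 kN.

R_n/Ω ≈ 126 kN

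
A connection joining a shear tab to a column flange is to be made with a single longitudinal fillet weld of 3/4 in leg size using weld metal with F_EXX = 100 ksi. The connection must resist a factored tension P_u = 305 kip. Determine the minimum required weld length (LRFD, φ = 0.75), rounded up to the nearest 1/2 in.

Throat t_e = 0.707 × 0.75 = 0.5302 in.
φr_n = 0.75 × 0.6 × 100 × 0.5302 = 23.86 kip/in.
L_req = P_u / φr_n = 305 / 23.86 = 12.78 in total.
Round up → use L = 13 in.

L = 13 in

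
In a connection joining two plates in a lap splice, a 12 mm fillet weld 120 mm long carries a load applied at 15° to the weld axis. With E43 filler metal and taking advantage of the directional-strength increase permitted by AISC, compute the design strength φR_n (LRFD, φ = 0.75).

E43XX → F_EXX = 430 MPa.
t_e = 0.707 × 12 = 8.484 mm; A_we = 8.484 × 120 = 1018 mm².
Directional factor: 1.0 + 0.5 sin^1.5(15°) = 1.066.
F_nw = 0.6 × 430 × 1.066 = 275 MPa.
φR_n = 0.75 × 275 × 1018 × 10⁻³ = 210 kN.

φR_n ≈ 210 kN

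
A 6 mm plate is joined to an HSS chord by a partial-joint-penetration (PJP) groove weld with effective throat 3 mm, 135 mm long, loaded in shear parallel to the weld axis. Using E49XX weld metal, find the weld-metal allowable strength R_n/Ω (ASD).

E49XX → F_EXX = 490 MPa.
Effective throat (given) t_e = 3 mm.
A_we = 3 × 135 = 405 mm².
F_nw = 0.6 F_EXX = 294 MPa.
R_n/Ω = (294 × 405) / 2.0 × 10⁻³ = 59.54 kN.

R_n/Ω ≈ 59.5 kN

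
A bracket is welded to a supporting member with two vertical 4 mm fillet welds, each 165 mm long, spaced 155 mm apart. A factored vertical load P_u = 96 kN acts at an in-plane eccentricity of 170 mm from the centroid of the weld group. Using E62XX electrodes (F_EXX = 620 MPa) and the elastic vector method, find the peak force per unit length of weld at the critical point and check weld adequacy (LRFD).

f_max ≈ 901 N/mm; NOT adequate

Total weld length L_w = 330 mm. Treat welds as unit-width lines.
Polar moment about centroid: J = 2[d³/12 + d(b/2)²] = 2[165³/12 + 165×77.5²] = 2731000 mm³.
Direct shear f_v = P/L_w = 96×10³ / 330 = 290.9 N/mm (vertical).
Torsion M = P·e = 96×10³ × 170 = 16320000 N·mm.
Critical point at (x, y) = (77.5, 82.5) from centroid. f_tx = M·y/J = 493.1 N/mm; f_ty = M·x/J = 463.2 N/mm.
Resultant f_max = √[f_tx² + (f_v + f_ty)²] = √[493.1² + (290.9 + 463.2)²] = 901 N/mm.
Capacity per unit length: φr_n = 0.75 × 0.6 × 620 × (0.707 × 4) = 789 N/mm.
901 > 789 → NOT adequate.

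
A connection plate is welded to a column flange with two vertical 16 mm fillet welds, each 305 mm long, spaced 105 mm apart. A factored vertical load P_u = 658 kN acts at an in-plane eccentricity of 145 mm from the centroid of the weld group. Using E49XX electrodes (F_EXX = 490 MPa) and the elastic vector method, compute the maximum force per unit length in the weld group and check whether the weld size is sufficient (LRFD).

f_max ≈ 2930 N/mm; NOT adequate

Total weld length L_w = 610 mm. Treat welds as unit-width lines.
Polar moment about centroid: J = 2[d³/12 + d(b/2)²] = 2[305³/12 + 305×52.5²] = 6410000 mm³.
Direct shear f_v = P/L_w = 658×10³ / 610 = 1079 N/mm (vertical).
Torsion M = P·e = 658×10³ × 145 = 95410000 N·mm.
Critical point at (x, y) = (52.5, 152.5) from centroid. f_tx = M·y/J = 2270 N/mm; f_ty = M·x/J = 781.4 N/mm.
Resultant f_max = √[f_tx² + (f_v + f_ty)²] = √[2270² + (1079 + 781.4)²] = 2935 N/mm.
Capacity per unit length: φr_n = 0.75 × 0.6 × 490 × (0.707 × 16) = 2494 N/mm.
2935 > 2494 → NOT adequate.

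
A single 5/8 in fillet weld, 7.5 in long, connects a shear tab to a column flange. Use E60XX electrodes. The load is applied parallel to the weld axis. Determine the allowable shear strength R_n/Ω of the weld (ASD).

E60XX → F_EXX = 60 ksi.
Effective throat t_e = 0.707 × 0.625 = 0.4419 in.
Total length L = 7.5 in; A_we = 0.4419 × 7.5 = 3.314 in².
F_nw = 0.6 F_EXX = 0.6 × 60 = 36 ksi.
R_n = 36 × 3.314 = 119.3 kip; R_n/Ω = 119.3/2.0 = 59.65 kip.

R_n/Ω ≈ 59.7 kip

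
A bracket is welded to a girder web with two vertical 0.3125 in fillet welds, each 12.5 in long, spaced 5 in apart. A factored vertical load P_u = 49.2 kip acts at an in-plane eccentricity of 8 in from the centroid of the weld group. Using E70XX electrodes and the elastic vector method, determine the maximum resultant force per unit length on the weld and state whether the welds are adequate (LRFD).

E70XX → F_EXX = 70 ksi.
Total weld length L_w = 25 in. Treat welds as unit-width lines.
Polar moment about centroid: J = 2[d³/12 + d(b/2)²] = 2[12.5³/12 + 12.5×2.5²] = 481.8 in³.
Direct shear f_v = P/L_w = 49.2 / 25 = 1.968 kip/in (vertical).
Torsion M = P·e = 49.2 × 8 = 393.6 kip·in.
Critical point at (x, y) = (2.5, 6.25) from centroid. f_tx = M·y/J = 5.106 kip/in; f_ty = M·x/J = 2.042 kip/in.
Resultant f_max = √[f_tx² + (f_v + f_ty)²] = √[5.106² + (1.968 + 2.042)²] = 6.493 kip/in.
Capacity per unit length: φr_n = 0.75 × 0.6 × 70 × (0.707 × 0.3125) = 6.96 kip/in.
6.493 ≤ 6.96 → adequate.

f_max ≈ 6.49 kip/in; adequate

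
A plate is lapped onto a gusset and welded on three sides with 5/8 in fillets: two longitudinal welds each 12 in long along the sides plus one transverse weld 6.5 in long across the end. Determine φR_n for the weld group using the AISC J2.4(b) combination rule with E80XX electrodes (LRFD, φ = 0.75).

E80XX → F_EXX = 80 ksi.
t_e = 0.707 × 0.625 = 0.4419 in.
R_nwl = 0.6 × 80 × 0.4419 × 24 = 509 kips (longitudinal, 2 welds).
R_nwt = 0.6 × 80 × 0.4419 × 6.5 = 137.9 kips (transverse, base value).
(i) R_nwl + R_nwt = 646.9 kips; (ii) 0.85 R_nwl + 1.5 R_nwt = 639.5 kips.
R_n = max = 646.9 kips [governs: (i)]; φR_n = 485.2 kips.

φR_n ≈ 485 kips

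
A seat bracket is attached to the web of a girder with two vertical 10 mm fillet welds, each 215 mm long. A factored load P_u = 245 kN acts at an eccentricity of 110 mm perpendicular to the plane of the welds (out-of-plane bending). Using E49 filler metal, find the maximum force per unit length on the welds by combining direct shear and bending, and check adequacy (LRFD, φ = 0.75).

E49XX → F_EXX = 490 MPa.
L_w = 2 × 215 = 430 mm; section modulus (unit throat) S = 2 × L²/6 = 15410 mm².
Direct shear f_v = P/L_w = 245×10³/430 = 569.8 N/mm.
Moment M = P × e = 245×10³ × 110 = 26950000 N·mm; bending f_b = M/S = 1749 N/mm.
f_max = √(f_v² + f_b²) = √(569.8² + 1749²) = 1840 N/mm.
φr_n = 0.75 × 0.6 × 490 × (0.707 × 10) = 1559 N/mm → NOT adequate.

f_max ≈ 1840 N/mm; NOT adequate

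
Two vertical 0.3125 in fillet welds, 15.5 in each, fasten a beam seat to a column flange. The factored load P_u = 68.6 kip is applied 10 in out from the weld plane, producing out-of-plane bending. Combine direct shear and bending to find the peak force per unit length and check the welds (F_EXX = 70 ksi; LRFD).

f_max ≈ 8.85 kip/in; NOT adequate

L_w = 2 × 15.5 = 31 in; section modulus (unit throat) S = 2 × L²/6 = 80.08 in².
Direct shear f_v = P/L_w = 68.6/31 = 2.213 kip/in.
Moment M = P × e = 68.6 × 10 = 686 kip·in; bending f_b = M/S = 8.566 kip/in.
f_max = √(f_v² + f_b²) = √(2.213² + 8.566²) = 8.847 kip/in.
φr_n = 0.75 × 0.6 × 70 × (0.707 × 0.3125) = 6.96 kip/in → NOT adequate.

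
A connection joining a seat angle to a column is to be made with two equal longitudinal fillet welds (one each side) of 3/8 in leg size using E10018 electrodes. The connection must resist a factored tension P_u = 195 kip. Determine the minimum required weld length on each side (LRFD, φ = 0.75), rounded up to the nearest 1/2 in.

L = 8.5 in on each side

E100XX → F_EXX = 100 ksi.
Throat t_e = 0.707 × 0.375 = 0.2651 in.
φr_n = 0.75 × 0.6 × 100 × 0.2651 = 11.93 kip/in.
L_req = P_u / φr_n = 195 / 11.93 = 16.34 in total.
Per side: 16.34 / 2 = 8.172 in.
Round up → use L = 8.5 in on each side.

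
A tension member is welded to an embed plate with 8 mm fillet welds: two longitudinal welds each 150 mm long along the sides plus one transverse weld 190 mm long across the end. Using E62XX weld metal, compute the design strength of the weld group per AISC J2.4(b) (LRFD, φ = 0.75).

φR_n ≈ 852 kN

E62XX → F_EXX = 620 MPa.
t_e = 0.707 × 8 = 5.656 mm.
R_nwl = 0.6 × 620 × 5.656 × 300 × 10⁻³ = 631.2 kN (longitudinal, 2 welds).
R_nwt = 0.6 × 620 × 5.656 × 190 × 10⁻³ = 399.8 kN (transverse, base value).
(i) R_nwl + R_nwt = 1031 kN; (ii) 0.85 R_nwl + 1.5 R_nwt = 1136 kN.
R_n = max = 1136 kN [governs: (ii)]; φR_n = 852.1 kN.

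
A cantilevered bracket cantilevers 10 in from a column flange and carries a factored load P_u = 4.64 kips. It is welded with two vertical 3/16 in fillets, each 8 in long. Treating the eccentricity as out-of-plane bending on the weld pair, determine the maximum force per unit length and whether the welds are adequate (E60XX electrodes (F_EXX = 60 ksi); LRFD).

f_max ≈ 2.19 kip/in; adequate

L_w = 2 × 8 = 16 in; section modulus (unit throat) S = 2 × L²/6 = 21.33 in².
Direct shear f_v = P/L_w = 4.64/16 = 0.29 kip/in.
Moment M = P × e = 4.64 × 10 = 46.4 kip·in; bending f_b = M/S = 2.175 kip/in.
f_max = √(f_v² + f_b²) = √(0.29² + 2.175²) = 2.194 kip/in.
φr_n = 0.75 × 0.6 × 60 × (0.707 × 0.1875) = 3.579 kip/in → adequate.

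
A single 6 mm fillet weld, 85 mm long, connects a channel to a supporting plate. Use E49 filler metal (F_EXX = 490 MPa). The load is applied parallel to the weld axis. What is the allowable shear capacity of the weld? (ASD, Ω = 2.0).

Effective throat t_e = 0.707 × 6 = 4.242 mm.
Total length L = 85 mm; A_we = 4.242 × 85 = 360.6 mm².
F_nw = 0.6 F_EXX = 0.6 × 490 = 294 MPa.
R_n = 294 × 360.6 × 10⁻³ = 106 kN; R_n/Ω = 106/2.0 = 53 kN.

R_n/Ω ≈ 53 kN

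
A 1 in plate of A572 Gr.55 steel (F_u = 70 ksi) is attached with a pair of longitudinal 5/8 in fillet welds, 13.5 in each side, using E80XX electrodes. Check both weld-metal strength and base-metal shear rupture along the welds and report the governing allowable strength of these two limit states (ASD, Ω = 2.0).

E80XX → F_EXX = 80 ksi.
t_e = 0.707 × 0.625 = 0.4419 in; L = 27 in.
Weld metal: R_n/Ω = (1/2.0) × 0.6 × 80 × 0.4419 × 27 = 286.3 kip.
Base metal (shear rupture): R_n/Ω = (1/2.0) × 0.6 × 70 × 1 × 27 = 567 kip.
Governing: weld metal.

R_n/Ω ≈ 286 kip (weld metal governs)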